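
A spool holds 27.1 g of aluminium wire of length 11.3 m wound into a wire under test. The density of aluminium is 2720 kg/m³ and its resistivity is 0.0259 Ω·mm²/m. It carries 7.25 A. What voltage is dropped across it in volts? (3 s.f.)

2.41 V

ρ = 0.0259 Ω·mm²/m = 2.59×10^-8 Ω·m
A = m/(density·L) = 0.0271/(2720×11.3) = 8.8170e-07 m²
R = ρL/A = (2.59×10^-8)(11.3)/(8.8170e-07) = 0.3319 Ω
V = IR = 7.25 × 0.3319 = 2.41 V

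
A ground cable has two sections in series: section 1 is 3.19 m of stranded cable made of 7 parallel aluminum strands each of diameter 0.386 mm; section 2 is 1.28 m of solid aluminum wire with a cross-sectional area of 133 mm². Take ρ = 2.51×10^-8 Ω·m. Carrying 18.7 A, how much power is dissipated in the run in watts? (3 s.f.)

34.3 W

Section 1: A_strand = π(1.9300e-04)² = 1.170e-07 m²; R₁ = ρL/(N·A_s) = (2.51×10^-8)(3.19)/(7×1.170e-07) = 0.09775 Ω
Section 2: A = 133 mm² = 1.330e-04 m²
R₂ = (2.51×10^-8)(1.28)/(1.330e-04) = 2.416×10^-4 Ω
R = R₁ + R₂ = 0.09799 Ω
P = I²R = (18.7)² × 0.09799 = 34.3 W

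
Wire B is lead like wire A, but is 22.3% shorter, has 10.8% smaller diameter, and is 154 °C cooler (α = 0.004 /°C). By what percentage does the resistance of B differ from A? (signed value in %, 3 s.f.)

-62.5%

R ∝ ρL/d² with ρ ∝ (1+αΔT), so R_B/R_A = (1 − 22.3/100) × (1 − 10.8/100)⁻² × (1 − 0.004×154)
= 0.777 × 1.257 × 0.384 = 0.375
(R_B − R_A)/R_A = 0.375 − 1 = -62.5%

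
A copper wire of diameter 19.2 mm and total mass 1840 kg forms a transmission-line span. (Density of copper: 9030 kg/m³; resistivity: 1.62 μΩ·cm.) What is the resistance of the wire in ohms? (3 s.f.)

0.0394 Ω

ρ = 1.62 μΩ·cm = 1.62×10^-8 Ω·m
A = π(d/2)² = π(9.6000e-03 m)² = 2.8953e-04 m²
L = m/(density·A) = 1840/(9030×2.8953e-04) = 703.8 m
R = ρL/A = (1.62×10^-8)(703.8)/(2.8953e-04) = 0.0394 Ω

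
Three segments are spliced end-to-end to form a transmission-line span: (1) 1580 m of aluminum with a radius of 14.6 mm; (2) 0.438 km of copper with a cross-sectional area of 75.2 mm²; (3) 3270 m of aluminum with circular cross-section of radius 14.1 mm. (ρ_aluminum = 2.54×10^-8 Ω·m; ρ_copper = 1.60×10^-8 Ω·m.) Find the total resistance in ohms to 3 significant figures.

Seg 1: A = πr² = π(1.4600e-02 m)² = 6.697e-04 m²
R_1 = (2.54×10^-8)(1580)/(6.697e-04) = 0.05993 Ω
Seg 2: A = 75.2 mm² = 7.520e-05 m²
R_2 = (1.60×10^-8)(438)/(7.520e-05) = 0.09319 Ω
Seg 3: A = πr² = π(1.4100e-02 m)² = 6.246e-04 m²
R_3 = (2.54×10^-8)(3270)/(6.246e-04) = 0.133 Ω
R_total = R_1 + R_2 + R_3 = 0.286 Ω

0.286 Ω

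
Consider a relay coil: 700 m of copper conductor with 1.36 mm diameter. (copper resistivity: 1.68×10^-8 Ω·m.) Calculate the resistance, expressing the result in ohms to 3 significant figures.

8.10 Ω

A = π(d/2)² = π(6.8000e-04 m)² = 1.453e-06 m²
R = ρL/A = (1.68×10^-8)(700 m)/(1.453e-06 m²) = 8.10 Ω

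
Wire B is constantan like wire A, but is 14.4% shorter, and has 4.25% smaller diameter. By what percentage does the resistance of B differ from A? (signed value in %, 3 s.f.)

R ∝ L/d², so R_B/R_A = (1 − 14.4/100) × (1 − 4.25/100)⁻²
= 0.856 × 1.091 = 0.9337
(R_B − R_A)/R_A = 0.9337 − 1 = -6.63%

-6.63%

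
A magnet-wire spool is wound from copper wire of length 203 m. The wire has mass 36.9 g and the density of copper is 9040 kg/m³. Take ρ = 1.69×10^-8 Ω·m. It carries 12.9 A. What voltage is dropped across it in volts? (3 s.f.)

A = m/(density·L) = 0.0369/(9040×203) = 2.0108e-08 m²
R = ρL/A = (1.69×10^-8)(203)/(2.0108e-08) = 170.6 Ω
V = IR = 12.9 × 170.6 = 2200 V

2200 V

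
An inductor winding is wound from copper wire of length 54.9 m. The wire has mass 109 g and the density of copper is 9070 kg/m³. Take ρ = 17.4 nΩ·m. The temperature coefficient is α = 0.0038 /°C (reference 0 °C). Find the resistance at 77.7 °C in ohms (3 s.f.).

ρ = 17.4 nΩ·m = 1.74×10^-8 Ω·m
A = m/(density·L) = 0.109/(9070×54.9) = 2.1890e-07 m²
R = ρL/A = (1.74×10^-8)(54.9)/(2.1890e-07) = 4.364 Ω
R(77.7 °C) = 4.364 × (1 + 0.0038×77.7) = 5.65 Ω

5.65 Ω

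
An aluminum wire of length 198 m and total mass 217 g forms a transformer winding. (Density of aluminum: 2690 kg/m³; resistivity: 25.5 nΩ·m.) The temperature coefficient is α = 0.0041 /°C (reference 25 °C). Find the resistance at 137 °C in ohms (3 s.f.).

18.1 Ω

ρ = 25.5 nΩ·m = 2.55×10^-8 Ω·m
A = m/(density·L) = 0.217/(2690×198) = 4.0742e-07 m²
R = ρL/A = (2.55×10^-8)(198)/(4.0742e-07) = 12.39 Ω
R(137 °C) = 12.39 × (1 + 0.0041×112) = 18.1 Ω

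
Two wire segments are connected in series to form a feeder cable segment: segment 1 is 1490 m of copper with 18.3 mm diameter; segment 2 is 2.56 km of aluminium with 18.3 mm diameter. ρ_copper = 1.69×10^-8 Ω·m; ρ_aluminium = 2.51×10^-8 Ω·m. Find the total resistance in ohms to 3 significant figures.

Segment 1: A = π(d/2)² = π(9.1500e-03 m)² = 2.630e-04 m²
R₁ = ρL/A = (1.69×10^-8)(1490)/(2.630e-04) = 0.09574 Ω
R₂ = (2.51×10^-8)(2560)/(2.630e-04) = 0.2443 Ω
R = R₁ + R₂ = 0.340 Ω

0.340 Ω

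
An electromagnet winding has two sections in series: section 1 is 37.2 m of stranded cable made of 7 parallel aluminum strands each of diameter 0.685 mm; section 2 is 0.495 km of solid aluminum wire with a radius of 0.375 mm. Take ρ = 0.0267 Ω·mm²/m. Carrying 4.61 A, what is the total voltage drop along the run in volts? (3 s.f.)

ρ = 0.0267 Ω·mm²/m = 2.67×10^-8 Ω·m
Section 1: A_strand = π(3.4250e-04)² = 3.685e-07 m²; R₁ = ρL/(N·A_s) = (2.67×10^-8)(37.2)/(7×3.685e-07) = 0.385 Ω
Section 2: A = πr² = π(3.7500e-04 m)² = 4.418e-07 m²
R₂ = (2.67×10^-8)(495)/(4.418e-07) = 29.92 Ω
R = R₁ + R₂ = 30.3 Ω
V = IR = 4.61 × 30.3 = 140 V

140 V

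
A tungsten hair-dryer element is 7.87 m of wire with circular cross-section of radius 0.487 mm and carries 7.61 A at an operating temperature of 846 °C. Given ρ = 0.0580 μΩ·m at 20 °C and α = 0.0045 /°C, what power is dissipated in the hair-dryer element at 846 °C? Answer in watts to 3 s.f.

167 W

ρ = 0.0580 μΩ·m = 5.80×10^-8 Ω·m
A = πr² = π(4.8700e-04 m)² = 7.451e-07 m²
R₍20₎ = ρL/A = (5.80×10^-8)(7.87)/(7.451e-07) = 0.6126 Ω
R₍846₎ = R₍20₎(1 + αΔT) = 0.6126 × (1 + 0.0045×826) = 2.89 Ω
P = I²R = (7.61)² × 2.89 = 167 W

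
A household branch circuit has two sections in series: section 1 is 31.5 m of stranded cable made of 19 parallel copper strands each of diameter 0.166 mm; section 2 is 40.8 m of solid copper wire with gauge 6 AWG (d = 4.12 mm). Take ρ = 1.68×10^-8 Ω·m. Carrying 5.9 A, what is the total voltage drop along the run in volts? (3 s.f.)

Section 1: A_strand = π(8.3000e-05)² = 2.164e-08 m²; R₁ = ρL/(N·A_s) = (1.68×10^-8)(31.5)/(19×2.164e-08) = 1.287 Ω
Section 2: A = π(4.12/2 mm)² = π(2.0600e-03 m)² = 1.333e-05 m²
R₂ = (1.68×10^-8)(40.8)/(1.333e-05) = 0.05141 Ω
R = R₁ + R₂ = 1.338 Ω
V = IR = 5.9 × 1.338 = 7.90 V

7.90 V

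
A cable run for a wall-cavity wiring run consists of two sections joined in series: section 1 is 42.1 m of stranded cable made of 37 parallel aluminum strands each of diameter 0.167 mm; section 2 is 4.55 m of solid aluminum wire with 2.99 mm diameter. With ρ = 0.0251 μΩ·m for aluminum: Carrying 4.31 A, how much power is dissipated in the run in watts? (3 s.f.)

24.5 W

ρ = 0.0251 μΩ·m = 2.51×10^-8 Ω·m
Section 1: A_strand = π(8.3500e-05)² = 2.190e-08 m²; R₁ = ρL/(N·A_s) = (2.51×10^-8)(42.1)/(37×2.190e-08) = 1.304 Ω
Section 2: A = π(d/2)² = π(1.4950e-03 m)² = 7.022e-06 m²
R₂ = (2.51×10^-8)(4.55)/(7.022e-06) = 0.01626 Ω
R = R₁ + R₂ = 1.32 Ω
P = I²R = (4.31)² × 1.32 = 24.5 W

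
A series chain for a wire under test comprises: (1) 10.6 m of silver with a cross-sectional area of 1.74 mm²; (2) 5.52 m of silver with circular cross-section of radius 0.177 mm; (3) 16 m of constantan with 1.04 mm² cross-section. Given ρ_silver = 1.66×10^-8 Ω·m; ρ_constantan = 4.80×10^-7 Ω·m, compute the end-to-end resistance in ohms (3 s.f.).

8.42 Ω

Seg 1: A = 1.74 mm² = 1.740e-06 m²
R_1 = (1.66×10^-8)(10.6)/(1.740e-06) = 0.1011 Ω
Seg 2: A = πr² = π(1.7700e-04 m)² = 9.842e-08 m²
R_2 = (1.66×10^-8)(5.52)/(9.842e-08) = 0.931 Ω
Seg 3: A = 1.04 mm² = 1.040e-06 m²
R_3 = (4.80×10^-7)(16)/(1.040e-06) = 7.385 Ω
R_total = R_1 + R_2 + R_3 = 8.42 Ω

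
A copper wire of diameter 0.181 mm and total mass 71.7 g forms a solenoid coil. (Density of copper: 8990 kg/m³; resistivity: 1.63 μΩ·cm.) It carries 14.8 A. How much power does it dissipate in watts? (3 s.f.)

43000 W

ρ = 1.63 μΩ·cm = 1.63×10^-8 Ω·m
A = π(d/2)² = π(9.0500e-05 m)² = 2.5730e-08 m²
L = m/(density·A) = 0.0717/(8990×2.5730e-08) = 310 m
R = ρL/A = (1.63×10^-8)(310)/(2.5730e-08) = 196.4 Ω
P = I²R = (14.8)² × 196.4 = 43000 W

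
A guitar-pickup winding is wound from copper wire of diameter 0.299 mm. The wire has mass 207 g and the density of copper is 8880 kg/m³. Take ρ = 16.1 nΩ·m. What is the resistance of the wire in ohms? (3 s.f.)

ρ = 16.1 nΩ·m = 1.61×10^-8 Ω·m
A = π(d/2)² = π(1.4950e-04 m)² = 7.0215e-08 m²
L = m/(density·A) = 0.207/(8880×7.0215e-08) = 332 m
R = ρL/A = (1.61×10^-8)(332)/(7.0215e-08) = 76.1 Ω

76.1 Ω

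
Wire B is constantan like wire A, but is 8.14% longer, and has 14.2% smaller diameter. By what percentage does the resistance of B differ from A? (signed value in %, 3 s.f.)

R ∝ L/d², so R_B/R_A = (1 + 8.14/100) × (1 − 14.2/100)⁻²
= 1.081 × 1.358 = 1.469
(R_B − R_A)/R_A = 1.469 − 1 = 46.9%

46.9%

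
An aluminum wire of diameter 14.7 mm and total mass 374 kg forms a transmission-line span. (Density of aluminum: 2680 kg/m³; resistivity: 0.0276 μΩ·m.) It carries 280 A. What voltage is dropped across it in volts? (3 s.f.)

37.4 V

ρ = 0.0276 μΩ·m = 2.76×10^-8 Ω·m
A = π(d/2)² = π(7.3500e-03 m)² = 1.6972e-04 m²
L = m/(density·A) = 374/(2680×1.6972e-04) = 822.3 m
R = ρL/A = (2.76×10^-8)(822.3)/(1.6972e-04) = 0.1337 Ω
V = IR = 280 × 0.1337 = 37.4 V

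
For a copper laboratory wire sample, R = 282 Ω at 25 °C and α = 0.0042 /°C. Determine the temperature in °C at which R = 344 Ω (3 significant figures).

R = R₀(1 + α(T − T₀)) ⇒ T = T₀ + (R/R₀ − 1)/α
T = 25 + (344/282 − 1)/0.0042 = 25 + (0.2199)/0.0042 = 77.3 °C

77.3 °C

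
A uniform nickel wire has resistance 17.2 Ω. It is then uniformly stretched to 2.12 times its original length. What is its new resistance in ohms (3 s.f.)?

77.3 Ω

Volume constant ⇒ A' = A/k with k = 2.12. R' = ρ(kL)/(A/k) = k²R.
R' = 4.494 × 17.2 = 77.3 Ω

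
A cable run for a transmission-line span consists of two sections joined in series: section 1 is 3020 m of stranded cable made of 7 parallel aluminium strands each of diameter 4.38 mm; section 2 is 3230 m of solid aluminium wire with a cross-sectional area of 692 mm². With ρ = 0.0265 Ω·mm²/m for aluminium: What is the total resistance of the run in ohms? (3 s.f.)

0.882 Ω

ρ = 0.0265 Ω·mm²/m = 2.65×10^-8 Ω·m
Section 1: A_strand = π(2.1900e-03)² = 1.507e-05 m²; R₁ = ρL/(N·A_s) = (2.65×10^-8)(3020)/(7×1.507e-05) = 0.7588 Ω
Section 2: A = 692 mm² = 6.920e-04 m²
R₂ = (2.65×10^-8)(3230)/(6.920e-04) = 0.1237 Ω
R = R₁ + R₂ = 0.882 Ω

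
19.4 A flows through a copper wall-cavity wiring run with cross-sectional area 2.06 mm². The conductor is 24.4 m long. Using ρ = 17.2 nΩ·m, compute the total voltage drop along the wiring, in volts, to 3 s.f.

ρ = 17.2 nΩ·m = 1.72×10^-8 Ω·m
A = 2.06 mm² = 2.060e-06 m²
R = ρL/A = (1.72×10^-8)(24.4)/(2.060e-06) = 0.2037 Ω
V = IR = 19.4 × 0.2037 = 3.95 V

3.95 V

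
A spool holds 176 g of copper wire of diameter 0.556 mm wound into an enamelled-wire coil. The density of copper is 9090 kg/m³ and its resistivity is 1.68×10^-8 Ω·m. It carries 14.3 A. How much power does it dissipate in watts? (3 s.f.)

1130 W

A = π(d/2)² = π(2.7800e-04 m)² = 2.4279e-07 m²
L = m/(density·A) = 0.176/(9090×2.4279e-07) = 79.75 m
R = ρL/A = (1.68×10^-8)(79.75)/(2.4279e-07) = 5.518 Ω
P = I²R = (14.3)² × 5.518 = 1130 W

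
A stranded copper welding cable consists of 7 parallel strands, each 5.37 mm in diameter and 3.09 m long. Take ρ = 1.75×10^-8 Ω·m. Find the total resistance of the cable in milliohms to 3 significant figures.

0.341 mΩ

A_strand = π(2.6850e-03 m)² = 2.265e-05 m²
R_strand = ρL/A = (1.75×10^-8)(3.09)/(2.265e-05) = 0.002388 Ω
R_total = R_strand/N = 0.002388/7 = 0.341 mΩ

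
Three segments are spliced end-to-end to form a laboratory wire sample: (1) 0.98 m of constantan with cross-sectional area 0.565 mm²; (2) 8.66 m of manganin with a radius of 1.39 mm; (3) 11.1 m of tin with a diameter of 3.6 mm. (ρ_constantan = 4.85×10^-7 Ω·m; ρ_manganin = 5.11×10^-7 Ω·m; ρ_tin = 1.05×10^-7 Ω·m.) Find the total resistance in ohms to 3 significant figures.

1.68 Ω

Seg 1: A = 0.565 mm² = 5.650e-07 m²
R_1 = (4.85×10^-7)(0.98)/(5.650e-07) = 0.8412 Ω
Seg 2: A = πr² = π(1.3900e-03 m)² = 6.070e-06 m²
R_2 = (5.11×10^-7)(8.66)/(6.070e-06) = 0.7291 Ω
Seg 3: A = π(d/2)² = π(1.8000e-03 m)² = 1.018e-05 m²
R_3 = (1.05×10^-7)(11.1)/(1.018e-05) = 0.1145 Ω
R_total = R_1 + R_2 + R_3 = 1.68 Ω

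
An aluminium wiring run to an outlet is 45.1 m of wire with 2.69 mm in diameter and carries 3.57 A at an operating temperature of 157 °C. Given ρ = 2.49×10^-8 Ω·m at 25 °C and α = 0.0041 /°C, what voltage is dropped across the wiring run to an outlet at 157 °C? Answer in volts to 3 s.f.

1.09 V

A = π(d/2)² = π(1.3450e-03 m)² = 5.683e-06 m²
R₍25₎ = ρL/A = (2.49×10^-8)(45.1)/(5.683e-06) = 0.1976 Ω
R₍157₎ = R₍25₎(1 + αΔT) = 0.1976 × (1 + 0.0041×132) = 0.3045 Ω
V = IR = 3.57 × 0.3045 = 1.09 V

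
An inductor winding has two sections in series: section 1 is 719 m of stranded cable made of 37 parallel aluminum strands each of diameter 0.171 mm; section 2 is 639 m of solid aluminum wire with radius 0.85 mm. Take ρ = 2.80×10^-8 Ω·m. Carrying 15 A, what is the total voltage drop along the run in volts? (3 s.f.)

474 V

Section 1: A_strand = π(8.5500e-05)² = 2.297e-08 m²; R₁ = ρL/(N·A_s) = (2.80×10^-8)(719)/(37×2.297e-08) = 23.69 Ω
Section 2: A = πr² = π(8.5000e-04 m)² = 2.270e-06 m²
R₂ = (2.80×10^-8)(639)/(2.270e-06) = 7.883 Ω
R = R₁ + R₂ = 31.57 Ω
V = IR = 15 × 31.57 = 474 V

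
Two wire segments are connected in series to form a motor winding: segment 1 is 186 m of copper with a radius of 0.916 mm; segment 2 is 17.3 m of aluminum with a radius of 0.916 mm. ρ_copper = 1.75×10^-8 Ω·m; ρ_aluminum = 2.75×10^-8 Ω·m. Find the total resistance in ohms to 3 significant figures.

1.42 Ω

Segment 1: A = πr² = π(9.1600e-04 m)² = 2.636e-06 m²
R₁ = ρL/A = (1.75×10^-8)(186)/(2.636e-06) = 1.235 Ω
R₂ = (2.75×10^-8)(17.3)/(2.636e-06) = 0.1805 Ω
R = R₁ + R₂ = 1.42 Ω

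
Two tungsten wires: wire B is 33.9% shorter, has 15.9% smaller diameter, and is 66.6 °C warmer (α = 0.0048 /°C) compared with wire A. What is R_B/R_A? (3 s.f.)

R ∝ ρL/d² with ρ ∝ (1+αΔT), so R_B/R_A = (1 − 33.9/100) × (1 − 15.9/100)⁻² × (1 + 0.0048×66.6)
= 0.661 × 1.414 × 1.32 = 1.23

1.23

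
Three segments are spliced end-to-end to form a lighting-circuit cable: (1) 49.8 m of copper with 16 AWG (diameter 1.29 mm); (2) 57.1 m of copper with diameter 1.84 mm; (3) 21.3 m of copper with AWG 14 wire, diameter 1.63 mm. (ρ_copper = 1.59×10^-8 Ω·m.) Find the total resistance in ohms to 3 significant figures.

Seg 1: A = π(1.29/2 mm)² = π(6.4500e-04 m)² = 1.307e-06 m²
R_1 = (1.59×10^-8)(49.8)/(1.307e-06) = 0.6058 Ω
Seg 2: A = π(d/2)² = π(9.2000e-04 m)² = 2.659e-06 m²
R_2 = (1.59×10^-8)(57.1)/(2.659e-06) = 0.3414 Ω
Seg 3: A = π(1.63/2 mm)² = π(8.1500e-04 m)² = 2.087e-06 m²
R_3 = (1.59×10^-8)(21.3)/(2.087e-06) = 0.1623 Ω
R_total = R_1 + R_2 + R_3 = 1.11 Ω

1.11 Ω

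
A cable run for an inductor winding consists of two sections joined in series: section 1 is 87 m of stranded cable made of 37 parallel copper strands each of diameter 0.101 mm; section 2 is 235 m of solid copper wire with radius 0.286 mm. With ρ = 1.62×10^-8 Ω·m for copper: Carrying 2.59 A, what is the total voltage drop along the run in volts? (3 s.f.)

50.7 V

Section 1: A_strand = π(5.0500e-05)² = 8.012e-09 m²; R₁ = ρL/(N·A_s) = (1.62×10^-8)(87)/(37×8.012e-09) = 4.754 Ω
Section 2: A = πr² = π(2.8600e-04 m)² = 2.570e-07 m²
R₂ = (1.62×10^-8)(235)/(2.570e-07) = 14.81 Ω
R = R₁ + R₂ = 19.57 Ω
V = IR = 2.59 × 19.57 = 50.7 V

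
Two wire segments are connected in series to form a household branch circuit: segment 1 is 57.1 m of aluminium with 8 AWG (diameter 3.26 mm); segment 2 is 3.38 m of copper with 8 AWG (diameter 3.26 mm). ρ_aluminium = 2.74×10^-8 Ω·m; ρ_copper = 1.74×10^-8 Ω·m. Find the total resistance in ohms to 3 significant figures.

Segment 1: A = π(3.26/2 mm)² = π(1.6300e-03 m)² = 8.347e-06 m²
R₁ = ρL/A = (2.74×10^-8)(57.1)/(8.347e-06) = 0.1874 Ω
R₂ = (1.74×10^-8)(3.38)/(8.347e-06) = 0.007046 Ω
R = R₁ + R₂ = 0.194 Ω

0.194 Ω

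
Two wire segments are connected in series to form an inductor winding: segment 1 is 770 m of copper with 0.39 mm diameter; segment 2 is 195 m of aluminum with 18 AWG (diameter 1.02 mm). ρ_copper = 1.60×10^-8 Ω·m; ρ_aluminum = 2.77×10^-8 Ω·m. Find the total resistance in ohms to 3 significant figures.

110 Ω

Segment 1: A = π(d/2)² = π(1.9500e-04 m)² = 1.195e-07 m²
R₁ = ρL/A = (1.60×10^-8)(770)/(1.195e-07) = 103.1 Ω
Segment 2: A = π(1.02/2 mm)² = π(5.1000e-04 m)² = 8.171e-07 m²
R₂ = (2.77×10^-8)(195)/(8.171e-07) = 6.61 Ω
R = R₁ + R₂ = 110 Ω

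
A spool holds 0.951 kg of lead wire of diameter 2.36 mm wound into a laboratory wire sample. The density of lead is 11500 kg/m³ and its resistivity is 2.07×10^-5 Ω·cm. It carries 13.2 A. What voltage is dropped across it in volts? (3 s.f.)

11.8 V

ρ = 2.07×10^-5 Ω·cm = 2.07×10^-7 Ω·m
A = π(d/2)² = π(1.1800e-03 m)² = 4.3744e-06 m²
L = m/(density·A) = 0.951/(11500×4.3744e-06) = 18.9 m
R = ρL/A = (2.07×10^-7)(18.9)/(4.3744e-06) = 0.8946 Ω
V = IR = 13.2 × 0.8946 = 11.8 V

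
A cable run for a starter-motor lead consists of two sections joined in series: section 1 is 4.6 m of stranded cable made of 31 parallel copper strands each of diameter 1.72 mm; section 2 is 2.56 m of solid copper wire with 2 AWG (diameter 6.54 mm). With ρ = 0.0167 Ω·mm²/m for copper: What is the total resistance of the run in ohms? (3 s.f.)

0.00234 Ω

ρ = 0.0167 Ω·mm²/m = 1.67×10^-8 Ω·m
Section 1: A_strand = π(8.6000e-04)² = 2.324e-06 m²; R₁ = ρL/(N·A_s) = (1.67×10^-8)(4.6)/(31×2.324e-06) = 0.001067 Ω
Section 2: A = π(6.54/2 mm)² = π(3.2700e-03 m)² = 3.359e-05 m²
R₂ = (1.67×10^-8)(2.56)/(3.359e-05) = 0.001273 Ω
R = R₁ + R₂ = 0.00234 Ω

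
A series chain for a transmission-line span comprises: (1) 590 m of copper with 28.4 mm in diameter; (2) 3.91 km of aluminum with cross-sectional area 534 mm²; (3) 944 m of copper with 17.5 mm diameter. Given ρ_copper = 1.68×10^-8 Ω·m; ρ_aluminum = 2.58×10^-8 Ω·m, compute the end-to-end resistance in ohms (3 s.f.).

Seg 1: A = π(d/2)² = π(1.4200e-02 m)² = 6.335e-04 m²
R_1 = (1.68×10^-8)(590)/(6.335e-04) = 0.01565 Ω
Seg 2: A = 534 mm² = 5.340e-04 m²
R_2 = (2.58×10^-8)(3910)/(5.340e-04) = 0.1889 Ω
Seg 3: A = π(d/2)² = π(8.7500e-03 m)² = 2.405e-04 m²
R_3 = (1.68×10^-8)(944)/(2.405e-04) = 0.06593 Ω
R_total = R_1 + R_2 + R_3 = 0.270 Ω

0.270 Ω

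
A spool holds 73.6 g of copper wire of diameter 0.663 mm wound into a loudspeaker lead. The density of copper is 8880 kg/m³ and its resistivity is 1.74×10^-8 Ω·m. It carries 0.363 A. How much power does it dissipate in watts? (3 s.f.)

A = π(d/2)² = π(3.3150e-04 m)² = 3.4524e-07 m²
L = m/(density·A) = 0.0736/(8880×3.4524e-07) = 24.01 m
R = ρL/A = (1.74×10^-8)(24.01)/(3.4524e-07) = 1.21 Ω
P = I²R = (0.363)² × 1.21 = 0.159 W

0.159 W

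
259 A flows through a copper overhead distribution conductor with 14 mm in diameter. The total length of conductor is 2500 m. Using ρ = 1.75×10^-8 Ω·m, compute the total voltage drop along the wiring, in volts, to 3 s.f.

A = π(d/2)² = π(7.0000e-03 m)² = 1.539e-04 m²
R = ρL/A = (1.75×10^-8)(2500)/(1.539e-04) = 0.2842 Ω
V = IR = 259 × 0.2842 = 73.6 V

73.6 V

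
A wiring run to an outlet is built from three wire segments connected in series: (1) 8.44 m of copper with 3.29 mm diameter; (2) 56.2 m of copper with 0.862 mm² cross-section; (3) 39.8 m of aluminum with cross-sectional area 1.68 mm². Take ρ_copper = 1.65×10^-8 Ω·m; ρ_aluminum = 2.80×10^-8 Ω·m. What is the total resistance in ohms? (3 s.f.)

Seg 1: A = π(d/2)² = π(1.6450e-03 m)² = 8.501e-06 m²
R_1 = (1.65×10^-8)(8.44)/(8.501e-06) = 0.01638 Ω
Seg 2: A = 0.862 mm² = 8.620e-07 m²
R_2 = (1.65×10^-8)(56.2)/(8.620e-07) = 1.076 Ω
Seg 3: A = 1.68 mm² = 1.680e-06 m²
R_3 = (2.80×10^-8)(39.8)/(1.680e-06) = 0.6633 Ω
R_total = R_1 + R_2 + R_3 = 1.76 Ω

1.76 Ω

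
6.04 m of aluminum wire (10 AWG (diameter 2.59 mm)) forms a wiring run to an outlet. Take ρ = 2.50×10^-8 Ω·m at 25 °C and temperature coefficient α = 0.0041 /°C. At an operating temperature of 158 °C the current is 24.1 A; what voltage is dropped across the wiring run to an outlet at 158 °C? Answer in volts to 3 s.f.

1.07 V

A = π(2.59/2 mm)² = π(1.2950e-03 m)² = 5.269e-06 m²
R₍25₎ = ρL/A = (2.50×10^-8)(6.04)/(5.269e-06) = 0.02866 Ω
R₍158₎ = R₍25₎(1 + αΔT) = 0.02866 × (1 + 0.0041×133) = 0.04429 Ω
V = IR = 24.1 × 0.04429 = 1.07 V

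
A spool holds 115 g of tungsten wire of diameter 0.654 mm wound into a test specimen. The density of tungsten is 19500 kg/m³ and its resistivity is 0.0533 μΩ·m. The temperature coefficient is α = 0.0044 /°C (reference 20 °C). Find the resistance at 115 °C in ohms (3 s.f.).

ρ = 0.0533 μΩ·m = 5.33×10^-8 Ω·m
A = π(d/2)² = π(3.2700e-04 m)² = 3.3593e-07 m²
L = m/(density·A) = 0.115/(19500×3.3593e-07) = 17.56 m
R = ρL/A = (5.33×10^-8)(17.56)/(3.3593e-07) = 2.785 Ω
R(115 °C) = 2.785 × (1 + 0.0044×95) = 3.95 Ω

3.95 Ω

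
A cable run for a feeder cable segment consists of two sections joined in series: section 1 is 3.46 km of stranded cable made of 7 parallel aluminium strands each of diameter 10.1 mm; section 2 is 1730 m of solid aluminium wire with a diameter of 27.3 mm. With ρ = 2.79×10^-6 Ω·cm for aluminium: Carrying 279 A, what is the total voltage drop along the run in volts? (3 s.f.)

ρ = 2.79×10^-6 Ω·cm = 2.79×10^-8 Ω·m
Section 1: A_strand = π(5.0500e-03)² = 8.012e-05 m²; R₁ = ρL/(N·A_s) = (2.79×10^-8)(3460)/(7×8.012e-05) = 0.1721 Ω
Section 2: A = π(d/2)² = π(1.3650e-02 m)² = 5.853e-04 m²
R₂ = (2.79×10^-8)(1730)/(5.853e-04) = 0.08246 Ω
R = R₁ + R₂ = 0.2546 Ω
V = IR = 279 × 0.2546 = 71.0 V

71.0 V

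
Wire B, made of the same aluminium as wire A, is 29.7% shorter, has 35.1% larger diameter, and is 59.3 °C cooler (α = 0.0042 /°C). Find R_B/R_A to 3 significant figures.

0.289

R ∝ ρL/d² with ρ ∝ (1+αΔT), so R_B/R_A = (1 − 29.7/100) × (1 + 35.1/100)⁻² × (1 − 0.0042×59.3)
= 0.703 × 0.5479 × 0.7509 = 0.289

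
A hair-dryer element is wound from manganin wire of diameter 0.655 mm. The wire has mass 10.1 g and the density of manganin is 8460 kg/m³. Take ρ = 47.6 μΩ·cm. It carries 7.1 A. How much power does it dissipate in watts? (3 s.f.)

252 W

ρ = 47.6 μΩ·cm = 4.76×10^-7 Ω·m
A = π(d/2)² = π(3.2750e-04 m)² = 3.3696e-07 m²
L = m/(density·A) = 0.0101/(8460×3.3696e-07) = 3.543 m
R = ρL/A = (4.76×10^-7)(3.543)/(3.3696e-07) = 5.005 Ω
P = I²R = (7.1)² × 5.005 = 252 W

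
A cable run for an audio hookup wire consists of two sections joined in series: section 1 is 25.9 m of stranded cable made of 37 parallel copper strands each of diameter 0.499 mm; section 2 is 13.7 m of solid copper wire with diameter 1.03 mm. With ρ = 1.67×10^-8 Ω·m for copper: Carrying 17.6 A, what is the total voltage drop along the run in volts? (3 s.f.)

5.88 V

Section 1: A_strand = π(2.4950e-04)² = 1.956e-07 m²; R₁ = ρL/(N·A_s) = (1.67×10^-8)(25.9)/(37×1.956e-07) = 0.05978 Ω
Section 2: A = π(d/2)² = π(5.1500e-04 m)² = 8.332e-07 m²
R₂ = (1.67×10^-8)(13.7)/(8.332e-07) = 0.2746 Ω
R = R₁ + R₂ = 0.3344 Ω
V = IR = 17.6 × 0.3344 = 5.88 V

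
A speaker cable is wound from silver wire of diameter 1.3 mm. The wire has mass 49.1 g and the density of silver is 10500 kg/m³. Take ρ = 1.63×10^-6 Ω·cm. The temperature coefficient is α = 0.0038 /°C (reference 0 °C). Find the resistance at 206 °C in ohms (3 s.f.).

0.0771 Ω

ρ = 1.63×10^-6 Ω·cm = 1.63×10^-8 Ω·m
A = π(d/2)² = π(6.5000e-04 m)² = 1.3273e-06 m²
L = m/(density·A) = 0.0491/(10500×1.3273e-06) = 3.523 m
R = ρL/A = (1.63×10^-8)(3.523)/(1.3273e-06) = 0.04326 Ω
R(206 °C) = 0.04326 × (1 + 0.0038×206) = 0.0771 Ω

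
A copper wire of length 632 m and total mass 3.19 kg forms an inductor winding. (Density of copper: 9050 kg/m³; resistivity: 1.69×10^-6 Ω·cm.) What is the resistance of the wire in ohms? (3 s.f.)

ρ = 1.69×10^-6 Ω·cm = 1.69×10^-8 Ω·m
A = m/(density·L) = 3.19/(9050×632) = 5.5773e-07 m²
R = ρL/A = (1.69×10^-8)(632)/(5.5773e-07) = 19.2 Ω

19.2 Ω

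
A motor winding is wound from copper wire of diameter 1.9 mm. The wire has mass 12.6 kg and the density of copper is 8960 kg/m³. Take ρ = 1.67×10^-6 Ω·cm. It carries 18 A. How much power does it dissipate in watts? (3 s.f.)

ρ = 1.67×10^-6 Ω·cm = 1.67×10^-8 Ω·m
A = π(d/2)² = π(9.5000e-04 m)² = 2.8353e-06 m²
L = m/(density·A) = 12.6/(8960×2.8353e-06) = 496 m
R = ρL/A = (1.67×10^-8)(496)/(2.8353e-06) = 2.921 Ω
P = I²R = (18)² × 2.921 = 947 W

947 W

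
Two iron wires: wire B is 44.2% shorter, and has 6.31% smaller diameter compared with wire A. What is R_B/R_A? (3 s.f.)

0.636

R ∝ L/d², so R_B/R_A = (1 − 44.2/100) × (1 − 6.31/100)⁻²
= 0.558 × 1.139 = 0.636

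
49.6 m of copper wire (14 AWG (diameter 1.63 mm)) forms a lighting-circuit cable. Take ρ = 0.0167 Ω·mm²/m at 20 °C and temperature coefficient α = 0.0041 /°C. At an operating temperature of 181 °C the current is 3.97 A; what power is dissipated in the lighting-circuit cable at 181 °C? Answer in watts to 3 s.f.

ρ = 0.0167 Ω·mm²/m = 1.67×10^-8 Ω·m
A = π(1.63/2 mm)² = π(8.1500e-04 m)² = 2.087e-06 m²
R₍20₎ = ρL/A = (1.67×10^-8)(49.6)/(2.087e-06) = 0.3969 Ω
R₍181₎ = R₍20₎(1 + αΔT) = 0.3969 × (1 + 0.0041×161) = 0.659 Ω
P = I²R = (3.97)² × 0.659 = 10.4 W

10.4 W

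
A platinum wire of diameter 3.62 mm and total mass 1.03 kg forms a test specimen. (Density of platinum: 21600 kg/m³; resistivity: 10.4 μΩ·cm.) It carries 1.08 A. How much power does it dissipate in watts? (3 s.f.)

0.0546 W

ρ = 10.4 μΩ·cm = 1.04×10^-7 Ω·m
A = π(d/2)² = π(1.8100e-03 m)² = 1.0292e-05 m²
L = m/(density·A) = 1.03/(21600×1.0292e-05) = 4.633 m
R = ρL/A = (1.04×10^-7)(4.633)/(1.0292e-05) = 0.04682 Ω
P = I²R = (1.08)² × 0.04682 = 0.0546 W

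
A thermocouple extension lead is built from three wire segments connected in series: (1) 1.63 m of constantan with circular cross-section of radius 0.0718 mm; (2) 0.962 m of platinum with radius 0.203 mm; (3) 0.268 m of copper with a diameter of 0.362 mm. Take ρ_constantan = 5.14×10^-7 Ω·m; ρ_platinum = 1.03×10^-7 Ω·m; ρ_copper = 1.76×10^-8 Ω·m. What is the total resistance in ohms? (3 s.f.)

52.5 Ω

Seg 1: A = πr² = π(7.1800e-05 m)² = 1.620e-08 m²
R_1 = (5.14×10^-7)(1.63)/(1.620e-08) = 51.73 Ω
Seg 2: A = πr² = π(2.0300e-04 m)² = 1.295e-07 m²
R_2 = (1.03×10^-7)(0.962)/(1.295e-07) = 0.7654 Ω
Seg 3: A = π(d/2)² = π(1.8100e-04 m)² = 1.029e-07 m²
R_3 = (1.76×10^-8)(0.268)/(1.029e-07) = 0.04583 Ω
R_total = R_1 + R_2 + R_3 = 52.5 Ω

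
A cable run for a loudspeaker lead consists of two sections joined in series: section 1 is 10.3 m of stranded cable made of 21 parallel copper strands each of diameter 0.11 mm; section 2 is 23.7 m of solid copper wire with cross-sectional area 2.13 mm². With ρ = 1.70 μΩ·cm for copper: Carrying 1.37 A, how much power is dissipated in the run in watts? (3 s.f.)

ρ = 1.70 μΩ·cm = 1.70×10^-8 Ω·m
Section 1: A_strand = π(5.5000e-05)² = 9.503e-09 m²; R₁ = ρL/(N·A_s) = (1.70×10^-8)(10.3)/(21×9.503e-09) = 0.8774 Ω
Section 2: A = 2.13 mm² = 2.130e-06 m²
R₂ = (1.70×10^-8)(23.7)/(2.130e-06) = 0.1892 Ω
R = R₁ + R₂ = 1.067 Ω
P = I²R = (1.37)² × 1.067 = 2.00 W

2.00 W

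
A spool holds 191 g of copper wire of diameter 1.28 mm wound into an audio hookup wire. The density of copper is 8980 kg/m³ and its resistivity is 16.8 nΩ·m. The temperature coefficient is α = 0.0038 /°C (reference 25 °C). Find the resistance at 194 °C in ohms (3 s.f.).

ρ = 16.8 nΩ·m = 1.68×10^-8 Ω·m
A = π(d/2)² = π(6.4000e-04 m)² = 1.2868e-06 m²
L = m/(density·A) = 0.191/(8980×1.2868e-06) = 16.53 m
R = ρL/A = (1.68×10^-8)(16.53)/(1.2868e-06) = 0.2158 Ω
R(194 °C) = 0.2158 × (1 + 0.0038×169) = 0.354 Ω

0.354 Ω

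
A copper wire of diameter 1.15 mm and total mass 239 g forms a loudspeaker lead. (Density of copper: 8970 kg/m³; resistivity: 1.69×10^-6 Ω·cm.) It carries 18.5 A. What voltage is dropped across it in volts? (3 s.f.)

ρ = 1.69×10^-6 Ω·cm = 1.69×10^-8 Ω·m
A = π(d/2)² = π(5.7500e-04 m)² = 1.0387e-06 m²
L = m/(density·A) = 0.239/(8970×1.0387e-06) = 25.65 m
R = ρL/A = (1.69×10^-8)(25.65)/(1.0387e-06) = 0.4174 Ω
V = IR = 18.5 × 0.4174 = 7.72 V

7.72 V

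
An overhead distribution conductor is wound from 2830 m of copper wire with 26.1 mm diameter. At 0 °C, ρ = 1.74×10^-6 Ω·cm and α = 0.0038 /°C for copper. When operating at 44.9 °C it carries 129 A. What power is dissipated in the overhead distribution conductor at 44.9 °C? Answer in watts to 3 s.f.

1790 W

ρ = 1.74×10^-6 Ω·cm = 1.74×10^-8 Ω·m
A = π(d/2)² = π(1.3050e-02 m)² = 5.350e-04 m²
R₍0₎ = ρL/A = (1.74×10^-8)(2830)/(5.350e-04) = 0.09204 Ω
R₍44.9₎ = R₍0₎(1 + αΔT) = 0.09204 × (1 + 0.0038×44.9) = 0.1077 Ω
P = I²R = (129)² × 0.1077 = 1790 W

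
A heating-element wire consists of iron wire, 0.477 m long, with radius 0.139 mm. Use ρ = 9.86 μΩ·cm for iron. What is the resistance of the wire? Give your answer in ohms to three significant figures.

ρ = 9.86 μΩ·cm = 9.86×10^-8 Ω·m
A = πr² = π(1.3900e-04 m)² = 6.070e-08 m²
R = ρL/A = (9.86×10^-8)(0.477 m)/(6.070e-08 m²) = 0.775 Ω

0.775 Ω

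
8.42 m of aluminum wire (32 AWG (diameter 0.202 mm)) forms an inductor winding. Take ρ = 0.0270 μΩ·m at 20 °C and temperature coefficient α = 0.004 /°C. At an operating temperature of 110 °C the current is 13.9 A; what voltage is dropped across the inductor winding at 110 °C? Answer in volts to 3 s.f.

ρ = 0.0270 μΩ·m = 2.70×10^-8 Ω·m
A = π(0.202/2 mm)² = π(1.0100e-04 m)² = 3.205e-08 m²
R₍20₎ = ρL/A = (2.70×10^-8)(8.42)/(3.205e-08) = 7.094 Ω
R₍110₎ = R₍20₎(1 + αΔT) = 7.094 × (1 + 0.004×90) = 9.648 Ω
V = IR = 13.9 × 9.648 = 134 V

134 V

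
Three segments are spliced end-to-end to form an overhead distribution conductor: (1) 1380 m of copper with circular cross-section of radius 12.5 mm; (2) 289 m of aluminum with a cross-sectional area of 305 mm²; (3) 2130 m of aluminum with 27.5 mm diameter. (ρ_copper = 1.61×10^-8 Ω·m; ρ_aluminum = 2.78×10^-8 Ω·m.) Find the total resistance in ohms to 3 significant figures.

Seg 1: A = πr² = π(1.2500e-02 m)² = 4.909e-04 m²
R_1 = (1.61×10^-8)(1380)/(4.909e-04) = 0.04526 Ω
Seg 2: A = 305 mm² = 3.050e-04 m²
R_2 = (2.78×10^-8)(289)/(3.050e-04) = 0.02634 Ω
Seg 3: A = π(d/2)² = π(1.3750e-02 m)² = 5.940e-04 m²
R_3 = (2.78×10^-8)(2130)/(5.940e-04) = 0.09969 Ω
R_total = R_1 + R_2 + R_3 = 0.171 Ω

0.171 Ω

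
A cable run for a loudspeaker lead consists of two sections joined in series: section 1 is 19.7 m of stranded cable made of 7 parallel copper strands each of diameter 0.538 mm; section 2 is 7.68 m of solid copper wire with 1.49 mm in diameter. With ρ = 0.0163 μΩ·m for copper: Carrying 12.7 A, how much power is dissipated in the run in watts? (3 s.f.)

ρ = 0.0163 μΩ·m = 1.63×10^-8 Ω·m
Section 1: A_strand = π(2.6900e-04)² = 2.273e-07 m²; R₁ = ρL/(N·A_s) = (1.63×10^-8)(19.7)/(7×2.273e-07) = 0.2018 Ω
Section 2: A = π(d/2)² = π(7.4500e-04 m)² = 1.744e-06 m²
R₂ = (1.63×10^-8)(7.68)/(1.744e-06) = 0.07179 Ω
R = R₁ + R₂ = 0.2736 Ω
P = I²R = (12.7)² × 0.2736 = 44.1 W

44.1 W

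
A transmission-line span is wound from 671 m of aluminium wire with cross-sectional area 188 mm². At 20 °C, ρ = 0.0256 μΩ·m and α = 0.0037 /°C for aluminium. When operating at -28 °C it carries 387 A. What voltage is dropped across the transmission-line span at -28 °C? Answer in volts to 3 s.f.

ρ = 0.0256 μΩ·m = 2.56×10^-8 Ω·m
A = 188 mm² = 1.880e-04 m²
R₍20₎ = ρL/A = (2.56×10^-8)(671)/(1.880e-04) = 0.09137 Ω
R₍-28₎ = R₍20₎(1 + αΔT) = 0.09137 × (1 + 0.0037×-48) = 0.07514 Ω
V = IR = 387 × 0.07514 = 29.1 V

29.1 V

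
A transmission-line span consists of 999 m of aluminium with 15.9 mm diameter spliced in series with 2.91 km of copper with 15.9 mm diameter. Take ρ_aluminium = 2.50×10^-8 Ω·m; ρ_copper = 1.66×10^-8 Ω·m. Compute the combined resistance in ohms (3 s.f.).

Segment 1: A = π(d/2)² = π(7.9500e-03 m)² = 1.986e-04 m²
R₁ = ρL/A = (2.50×10^-8)(999)/(1.986e-04) = 0.1258 Ω
R₂ = (1.66×10^-8)(2910)/(1.986e-04) = 0.2433 Ω
R = R₁ + R₂ = 0.369 Ω

0.369 Ω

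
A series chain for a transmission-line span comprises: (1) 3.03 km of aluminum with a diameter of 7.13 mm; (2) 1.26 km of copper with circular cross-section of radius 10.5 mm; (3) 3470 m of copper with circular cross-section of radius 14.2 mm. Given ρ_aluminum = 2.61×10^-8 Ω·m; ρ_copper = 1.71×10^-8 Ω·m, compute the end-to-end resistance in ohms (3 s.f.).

Seg 1: A = π(d/2)² = π(3.5650e-03 m)² = 3.993e-05 m²
R_1 = (2.61×10^-8)(3030)/(3.993e-05) = 1.981 Ω
Seg 2: A = πr² = π(1.0500e-02 m)² = 3.464e-04 m²
R_2 = (1.71×10^-8)(1260)/(3.464e-04) = 0.06221 Ω
Seg 3: A = πr² = π(1.4200e-02 m)² = 6.335e-04 m²
R_3 = (1.71×10^-8)(3470)/(6.335e-04) = 0.09367 Ω
R_total = R_1 + R_2 + R_3 = 2.14 Ω

2.14 Ω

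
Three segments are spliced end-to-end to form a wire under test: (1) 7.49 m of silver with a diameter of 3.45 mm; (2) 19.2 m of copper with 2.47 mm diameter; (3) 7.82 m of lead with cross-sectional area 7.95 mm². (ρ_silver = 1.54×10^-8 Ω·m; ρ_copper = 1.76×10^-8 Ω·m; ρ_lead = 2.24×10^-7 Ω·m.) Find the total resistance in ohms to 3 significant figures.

0.303 Ω

Seg 1: A = π(d/2)² = π(1.7250e-03 m)² = 9.348e-06 m²
R_1 = (1.54×10^-8)(7.49)/(9.348e-06) = 0.01234 Ω
Seg 2: A = π(d/2)² = π(1.2350e-03 m)² = 4.792e-06 m²
R_2 = (1.76×10^-8)(19.2)/(4.792e-06) = 0.07052 Ω
Seg 3: A = 7.95 mm² = 7.950e-06 m²
R_3 = (2.24×10^-7)(7.82)/(7.950e-06) = 0.2203 Ω
R_total = R_1 + R_2 + R_3 = 0.303 Ω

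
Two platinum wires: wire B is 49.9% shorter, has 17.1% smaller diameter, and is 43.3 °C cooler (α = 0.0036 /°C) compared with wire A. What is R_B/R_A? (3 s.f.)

R ∝ ρL/d² with ρ ∝ (1+αΔT), so R_B/R_A = (1 − 49.9/100) × (1 − 17.1/100)⁻² × (1 − 0.0036×43.3)
= 0.501 × 1.455 × 0.8441 = 0.615

0.615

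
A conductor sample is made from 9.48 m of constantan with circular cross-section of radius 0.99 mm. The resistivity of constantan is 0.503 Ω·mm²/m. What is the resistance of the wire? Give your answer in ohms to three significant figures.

1.55 Ω

ρ = 0.503 Ω·mm²/m = 5.03×10^-7 Ω·m
A = πr² = π(9.9000e-04 m)² = 3.079e-06 m²
R = ρL/A = (5.03×10^-7)(9.48 m)/(3.079e-06 m²) = 1.55 Ω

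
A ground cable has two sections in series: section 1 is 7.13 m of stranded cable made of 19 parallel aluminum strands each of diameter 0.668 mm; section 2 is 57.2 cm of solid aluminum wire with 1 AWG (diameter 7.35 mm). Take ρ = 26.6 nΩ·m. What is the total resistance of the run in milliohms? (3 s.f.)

ρ = 26.6 nΩ·m = 2.66×10^-8 Ω·m
Section 1: A_strand = π(3.3400e-04)² = 3.505e-07 m²; R₁ = ρL/(N·A_s) = (2.66×10^-8)(7.13)/(19×3.505e-07) = 0.02848 Ω
Section 2: A = π(7.35/2 mm)² = π(3.6750e-03 m)² = 4.243e-05 m²
R₂ = (2.66×10^-8)(0.572)/(4.243e-05) = 3.586×10^-4 Ω
R = R₁ + R₂ = 28.8 mΩ

28.8 mΩ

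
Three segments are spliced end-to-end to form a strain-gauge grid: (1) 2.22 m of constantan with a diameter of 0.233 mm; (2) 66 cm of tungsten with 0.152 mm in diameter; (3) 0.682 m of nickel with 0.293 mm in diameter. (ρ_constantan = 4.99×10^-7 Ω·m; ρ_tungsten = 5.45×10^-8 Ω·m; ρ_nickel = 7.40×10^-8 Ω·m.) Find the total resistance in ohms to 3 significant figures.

Seg 1: A = π(d/2)² = π(1.1650e-04 m)² = 4.264e-08 m²
R_1 = (4.99×10^-7)(2.22)/(4.264e-08) = 25.98 Ω
Seg 2: A = π(d/2)² = π(7.6000e-05 m)² = 1.815e-08 m²
R_2 = (5.45×10^-8)(0.66)/(1.815e-08) = 1.982 Ω
Seg 3: A = π(d/2)² = π(1.4650e-04 m)² = 6.743e-08 m²
R_3 = (7.40×10^-8)(0.682)/(6.743e-08) = 0.7485 Ω
R_total = R_1 + R_2 + R_3 = 28.7 Ω

28.7 Ω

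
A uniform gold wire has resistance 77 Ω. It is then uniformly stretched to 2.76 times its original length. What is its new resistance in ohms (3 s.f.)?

Volume constant ⇒ A' = A/k with k = 2.76. R' = ρ(kL)/(A/k) = k²R.
R' = 7.618 × 77 = 587 Ω

587 Ω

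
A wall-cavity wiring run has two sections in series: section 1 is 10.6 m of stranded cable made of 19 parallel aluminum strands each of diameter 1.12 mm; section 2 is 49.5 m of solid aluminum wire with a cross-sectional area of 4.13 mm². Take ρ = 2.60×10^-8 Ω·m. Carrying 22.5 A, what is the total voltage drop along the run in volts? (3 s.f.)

Section 1: A_strand = π(5.6000e-04)² = 9.852e-07 m²; R₁ = ρL/(N·A_s) = (2.60×10^-8)(10.6)/(19×9.852e-07) = 0.01472 Ω
Section 2: A = 4.13 mm² = 4.130e-06 m²
R₂ = (2.60×10^-8)(49.5)/(4.130e-06) = 0.3116 Ω
R = R₁ + R₂ = 0.3263 Ω
V = IR = 22.5 × 0.3263 = 7.34 V

7.34 V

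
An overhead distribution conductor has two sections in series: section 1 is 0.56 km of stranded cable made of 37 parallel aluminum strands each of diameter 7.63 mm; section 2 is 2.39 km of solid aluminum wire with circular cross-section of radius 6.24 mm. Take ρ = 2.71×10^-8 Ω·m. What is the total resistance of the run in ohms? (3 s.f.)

0.538 Ω

Section 1: A_strand = π(3.8150e-03)² = 4.572e-05 m²; R₁ = ρL/(N·A_s) = (2.71×10^-8)(560)/(37×4.572e-05) = 0.00897 Ω
Section 2: A = πr² = π(6.2400e-03 m)² = 1.223e-04 m²
R₂ = (2.71×10^-8)(2390)/(1.223e-04) = 0.5295 Ω
R = R₁ + R₂ = 0.538 Ω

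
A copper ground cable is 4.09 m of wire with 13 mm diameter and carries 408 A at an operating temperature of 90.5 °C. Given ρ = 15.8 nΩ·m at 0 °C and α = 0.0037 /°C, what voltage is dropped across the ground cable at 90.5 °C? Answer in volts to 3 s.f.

ρ = 15.8 nΩ·m = 1.58×10^-8 Ω·m
A = π(d/2)² = π(6.5000e-03 m)² = 1.327e-04 m²
R₍0₎ = ρL/A = (1.58×10^-8)(4.09)/(1.327e-04) = 4.869×10^-4 Ω
R₍90.5₎ = R₍0₎(1 + αΔT) = 4.869×10^-4 × (1 + 0.0037×90.5) = 6.499×10^-4 Ω
V = IR = 408 × 6.499×10^-4 = 0.265 V

0.265 V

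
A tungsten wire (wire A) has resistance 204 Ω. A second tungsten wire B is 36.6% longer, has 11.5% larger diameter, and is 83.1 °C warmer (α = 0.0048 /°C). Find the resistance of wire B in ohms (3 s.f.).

R ∝ ρL/d² with ρ ∝ (1+αΔT), so R_B/R_A = (1 + 36.6/100) × (1 + 11.5/100)⁻² × (1 + 0.0048×83.1)
= 1.366 × 0.8044 × 1.399 = 1.537
R_B = 1.537 × 204 = 314 Ω

314 Ω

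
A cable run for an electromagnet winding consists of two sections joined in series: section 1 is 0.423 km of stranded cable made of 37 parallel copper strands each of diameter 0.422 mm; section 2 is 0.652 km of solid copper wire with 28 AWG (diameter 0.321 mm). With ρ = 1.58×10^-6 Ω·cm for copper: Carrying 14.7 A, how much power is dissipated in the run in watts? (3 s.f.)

ρ = 1.58×10^-6 Ω·cm = 1.58×10^-8 Ω·m
Section 1: A_strand = π(2.1100e-04)² = 1.399e-07 m²; R₁ = ρL/(N·A_s) = (1.58×10^-8)(423)/(37×1.399e-07) = 1.291 Ω
Section 2: A = π(0.321/2 mm)² = π(1.6050e-04 m)² = 8.093e-08 m²
R₂ = (1.58×10^-8)(652)/(8.093e-08) = 127.3 Ω
R = R₁ + R₂ = 128.6 Ω
P = I²R = (14.7)² × 128.6 = 27800 W

27800 W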